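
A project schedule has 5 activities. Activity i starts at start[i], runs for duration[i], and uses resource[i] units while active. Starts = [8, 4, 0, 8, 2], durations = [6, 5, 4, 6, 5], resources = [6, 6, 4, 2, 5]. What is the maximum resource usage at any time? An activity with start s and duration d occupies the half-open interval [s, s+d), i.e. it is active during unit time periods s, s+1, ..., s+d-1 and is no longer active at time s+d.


Each activity i is active on [start_i, start_i + duration_i).
Compute total resource usage per time slot:
  t=0: active resources = [4], total = 4
  t=1: active resources = [4], total = 4
  t=2: active resources = [4, 5], total = 9
  t=3: active resources = [4, 5], total = 9
  t=4: active resources = [6, 5], total = 11
  t=5: active resources = [6, 5], total = 11
  t=6: active resources = [6, 5], total = 11
  t=7: active resources = [6], total = 6
  t=8: active resources = [6, 6, 2], total = 14
  t=9: active resources = [6, 2], total = 8
  t=10: active resources = [6, 2], total = 8
  t=11: active resources = [6, 2], total = 8
  t=12: active resources = [6, 2], total = 8
  t=13: active resources = [6, 2], total = 8
Peak resource demand = 14

14


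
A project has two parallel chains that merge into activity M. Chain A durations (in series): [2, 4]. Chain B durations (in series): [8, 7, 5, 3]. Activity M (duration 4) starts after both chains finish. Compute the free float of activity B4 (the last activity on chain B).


ES(B4) = sum of predecessors on chain B = 20
EF(B4) = ES + duration = 20 + 3 = 23
Successor of B4 is M. ES(M) = max(sum(A), sum(B)) = max(6, 23) = 23
Free float = ES(successor) - EF(current) = 23 - 23 = 0

0


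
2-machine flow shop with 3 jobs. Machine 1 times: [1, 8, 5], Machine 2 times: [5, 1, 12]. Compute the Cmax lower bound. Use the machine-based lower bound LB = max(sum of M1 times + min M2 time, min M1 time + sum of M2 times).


LB1 = sum(M1 times) + min(M2 times) = 14 + 1 = 15
LB2 = min(M1 times) + sum(M2 times) = 1 + 18 = 19
Lower bound = max(LB1, LB2) = max(15, 19) = 19

19


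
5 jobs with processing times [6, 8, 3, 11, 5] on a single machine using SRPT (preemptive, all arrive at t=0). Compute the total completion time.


Since all jobs arrive at t=0, SRPT equals SPT ordering.
SPT order: [3, 5, 6, 8, 11]
Completion times:
  Job 1: p=3, C=3
  Job 2: p=5, C=8
  Job 3: p=6, C=14
  Job 4: p=8, C=22
  Job 5: p=11, C=33
Total completion time = 3 + 8 + 14 + 22 + 33 = 80

80


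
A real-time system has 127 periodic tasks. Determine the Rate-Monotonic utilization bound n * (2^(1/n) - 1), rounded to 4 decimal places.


Compute 2^(1/127) = 1.0054727730
Subtract 1: 1.0054727730 - 1 = 0.0054727730
Multiply by n: 127 * 0.0054727730 = 0.6950421710
Round to 4 dp: 0.6950

0.6950


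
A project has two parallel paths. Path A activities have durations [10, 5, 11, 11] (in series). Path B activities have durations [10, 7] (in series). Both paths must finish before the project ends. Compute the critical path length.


Path A total = 10 + 5 + 11 + 11 = 37
Path B total = 10 + 7 = 17
Critical path = longest path = max(37, 17) = 37

37


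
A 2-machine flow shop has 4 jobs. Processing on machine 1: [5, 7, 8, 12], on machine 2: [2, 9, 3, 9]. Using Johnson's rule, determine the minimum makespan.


Apply Johnson's rule:
  Group 1 (a <= b): [(2, 7, 9)]
  Group 2 (a > b): [(4, 12, 9), (3, 8, 3), (1, 5, 2)]
Optimal job order: [2, 4, 3, 1]
Schedule:
  Job 2: M1 done at 7, M2 done at 16
  Job 4: M1 done at 19, M2 done at 28
  Job 3: M1 done at 27, M2 done at 31
  Job 1: M1 done at 32, M2 done at 34
Makespan = 34

34


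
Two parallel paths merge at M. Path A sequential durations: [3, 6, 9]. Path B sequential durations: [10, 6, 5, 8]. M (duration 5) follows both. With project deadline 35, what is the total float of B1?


Forward pass: ES(B1) = sum of predecessors on chain B = 0
EF = ES + duration = 0 + 10 = 10
Backward pass: LF(M) = deadline = 35; LS(M) = 35 - 5 = 30
LF(B1) = LS(M) - sum(successors on chain B) = 30 - 19 = 11
LS = LF - duration = 11 - 10 = 1
Total float = LS - ES = 1 - 0 = 1

1


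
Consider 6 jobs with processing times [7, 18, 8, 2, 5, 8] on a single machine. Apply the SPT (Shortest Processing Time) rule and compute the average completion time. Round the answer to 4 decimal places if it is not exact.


Sort jobs by processing time (SPT order): [2, 5, 7, 8, 8, 18]
Compute completion times sequentially:
  Job 1: processing = 2, completes at 2
  Job 2: processing = 5, completes at 7
  Job 3: processing = 7, completes at 14
  Job 4: processing = 8, completes at 22
  Job 5: processing = 8, completes at 30
  Job 6: processing = 18, completes at 48
Sum of completion times = 123
Average completion time = 123/6 = 20.5

20.5


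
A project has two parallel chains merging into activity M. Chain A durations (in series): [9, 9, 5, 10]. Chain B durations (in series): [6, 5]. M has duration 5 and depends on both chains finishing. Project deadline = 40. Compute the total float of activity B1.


Forward pass: ES(B1) = sum of predecessors on chain B = 0
EF = ES + duration = 0 + 6 = 6
Backward pass: LF(M) = deadline = 40; LS(M) = 40 - 5 = 35
LF(B1) = LS(M) - sum(successors on chain B) = 35 - 5 = 30
LS = LF - duration = 30 - 6 = 24
Total float = LS - ES = 24 - 0 = 24

24


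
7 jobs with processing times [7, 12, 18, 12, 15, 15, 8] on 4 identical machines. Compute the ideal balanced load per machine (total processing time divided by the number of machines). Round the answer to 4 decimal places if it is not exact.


Total processing time = 7 + 12 + 18 + 12 + 15 + 15 + 8 = 87
Number of machines = 4
Ideal balanced load = 87 / 4 = 21.75

21.75


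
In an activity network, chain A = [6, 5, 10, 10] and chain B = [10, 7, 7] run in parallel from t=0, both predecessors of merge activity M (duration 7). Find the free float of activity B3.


ES(B3) = sum of predecessors on chain B = 17
EF(B3) = ES + duration = 17 + 7 = 24
Successor of B3 is M. ES(M) = max(sum(A), sum(B)) = max(31, 24) = 31
Free float = ES(successor) - EF(current) = 31 - 24 = 7

7


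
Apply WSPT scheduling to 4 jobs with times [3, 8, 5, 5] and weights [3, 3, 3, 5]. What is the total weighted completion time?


Compute p/w ratios and sort ascending (WSPT): [(3, 3), (5, 5), (5, 3), (8, 3)]
Compute weighted completion times:
  Job (p=3,w=3): C=3, w*C=3*3=9
  Job (p=5,w=5): C=8, w*C=5*8=40
  Job (p=5,w=3): C=13, w*C=3*13=39
  Job (p=8,w=3): C=21, w*C=3*21=63
Total weighted completion time = 151

151


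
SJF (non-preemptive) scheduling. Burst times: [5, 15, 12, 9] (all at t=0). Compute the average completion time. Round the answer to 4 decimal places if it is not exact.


SJF order (ascending): [5, 9, 12, 15]
Completion times:
  Job 1: burst=5, C=5
  Job 2: burst=9, C=14
  Job 3: burst=12, C=26
  Job 4: burst=15, C=41
Average completion = 86/4 = 21.5

21.5


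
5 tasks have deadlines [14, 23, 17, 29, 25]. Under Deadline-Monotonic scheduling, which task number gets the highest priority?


Sort tasks by relative deadline (ascending):
  Task 1: deadline = 14
  Task 3: deadline = 17
  Task 2: deadline = 23
  Task 5: deadline = 25
  Task 4: deadline = 29
Priority order (highest first): [1, 3, 2, 5, 4]
Highest priority task = 1

1


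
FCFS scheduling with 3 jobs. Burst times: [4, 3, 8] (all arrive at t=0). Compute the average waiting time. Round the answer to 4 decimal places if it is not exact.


FCFS order (as given): [4, 3, 8]
Waiting times:
  Job 1: wait = 0
  Job 2: wait = 4
  Job 3: wait = 7
Sum of waiting times = 11
Average waiting time = 11/3 = 3.6667

3.6667


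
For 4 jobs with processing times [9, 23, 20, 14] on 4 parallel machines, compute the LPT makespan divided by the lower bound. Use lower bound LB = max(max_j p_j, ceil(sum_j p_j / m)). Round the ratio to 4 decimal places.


LPT order: [23, 20, 14, 9]
Machine loads after assignment: [23, 20, 14, 9]
LPT makespan = 23
Lower bound = max(max_job, ceil(total/4)) = max(23, 17) = 23
Ratio = 23 / 23 = 1.0

1.0


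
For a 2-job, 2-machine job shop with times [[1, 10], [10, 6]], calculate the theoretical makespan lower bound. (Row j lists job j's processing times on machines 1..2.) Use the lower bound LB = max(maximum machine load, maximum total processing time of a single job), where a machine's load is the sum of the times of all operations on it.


Machine loads:
  Machine 1: 1 + 10 = 11
  Machine 2: 10 + 6 = 16
Max machine load = 16
Job totals:
  Job 1: 11
  Job 2: 16
Max job total = 16
Lower bound = max(16, 16) = 16

16


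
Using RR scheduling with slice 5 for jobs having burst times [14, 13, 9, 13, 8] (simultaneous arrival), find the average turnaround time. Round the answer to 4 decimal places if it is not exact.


Time quantum = 5
Execution trace:
  J1 runs 5 units, time = 5
  J2 runs 5 units, time = 10
  J3 runs 5 units, time = 15
  J4 runs 5 units, time = 20
  J5 runs 5 units, time = 25
  J1 runs 5 units, time = 30
  J2 runs 5 units, time = 35
  J3 runs 4 units, time = 39
  J4 runs 5 units, time = 44
  J5 runs 3 units, time = 47
  J1 runs 4 units, time = 51
  J2 runs 3 units, time = 54
  J4 runs 3 units, time = 57
Finish times: [51, 54, 39, 57, 47]
Average turnaround = 248/5 = 49.6

49.6


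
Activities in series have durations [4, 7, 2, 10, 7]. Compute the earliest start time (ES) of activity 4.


Activity 4 starts after activities 1 through 3 complete.
Predecessor durations: [4, 7, 2]
ES = 4 + 7 + 2 = 13

13


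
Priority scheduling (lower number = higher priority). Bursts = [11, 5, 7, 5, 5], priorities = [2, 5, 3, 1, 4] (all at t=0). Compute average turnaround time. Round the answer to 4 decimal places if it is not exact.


Sort by priority (ascending = highest first):
Order: [(1, 5), (2, 11), (3, 7), (4, 5), (5, 5)]
Completion times:
  Priority 1, burst=5, C=5
  Priority 2, burst=11, C=16
  Priority 3, burst=7, C=23
  Priority 4, burst=5, C=28
  Priority 5, burst=5, C=33
Average turnaround = 105/5 = 21.0

21.0


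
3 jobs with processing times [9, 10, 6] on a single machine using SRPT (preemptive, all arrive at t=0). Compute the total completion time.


Since all jobs arrive at t=0, SRPT equals SPT ordering.
SPT order: [6, 9, 10]
Completion times:
  Job 1: p=6, C=6
  Job 2: p=9, C=15
  Job 3: p=10, C=25
Total completion time = 6 + 15 + 25 = 46

46


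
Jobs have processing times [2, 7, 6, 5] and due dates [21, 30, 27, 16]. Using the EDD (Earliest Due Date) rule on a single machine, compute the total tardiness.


Sort by due date (EDD order): [(5, 16), (2, 21), (6, 27), (7, 30)]
Compute completion times and tardiness:
  Job 1: p=5, d=16, C=5, tardiness=max(0,5-16)=0
  Job 2: p=2, d=21, C=7, tardiness=max(0,7-21)=0
  Job 3: p=6, d=27, C=13, tardiness=max(0,13-27)=0
  Job 4: p=7, d=30, C=20, tardiness=max(0,20-30)=0
Total tardiness = 0

0


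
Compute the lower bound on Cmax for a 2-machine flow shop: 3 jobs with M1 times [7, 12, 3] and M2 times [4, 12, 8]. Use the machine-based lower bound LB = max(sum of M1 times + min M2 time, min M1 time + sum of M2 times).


LB1 = sum(M1 times) + min(M2 times) = 22 + 4 = 26
LB2 = min(M1 times) + sum(M2 times) = 3 + 24 = 27
Lower bound = max(LB1, LB2) = max(26, 27) = 27

27


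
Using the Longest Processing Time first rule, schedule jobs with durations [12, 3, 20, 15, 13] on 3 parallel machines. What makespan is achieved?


Sort jobs in decreasing order (LPT): [20, 15, 13, 12, 3]
Assign each job to the least loaded machine:
  Machine 1: jobs [20], load = 20
  Machine 2: jobs [15, 3], load = 18
  Machine 3: jobs [13, 12], load = 25
Makespan = max load = 25

25


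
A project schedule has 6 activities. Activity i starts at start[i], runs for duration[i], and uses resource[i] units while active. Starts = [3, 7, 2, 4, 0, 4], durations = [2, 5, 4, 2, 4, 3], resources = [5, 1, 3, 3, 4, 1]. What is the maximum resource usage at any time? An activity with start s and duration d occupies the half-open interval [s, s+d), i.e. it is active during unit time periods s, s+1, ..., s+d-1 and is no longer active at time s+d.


Each activity i is active on [start_i, start_i + duration_i).
Compute total resource usage per time slot:
  t=0: active resources = [4], total = 4
  t=1: active resources = [4], total = 4
  t=2: active resources = [3, 4], total = 7
  t=3: active resources = [5, 3, 4], total = 12
  t=4: active resources = [5, 3, 3, 1], total = 12
  t=5: active resources = [3, 3, 1], total = 7
  t=6: active resources = [1], total = 1
  t=7: active resources = [1], total = 1
  t=8: active resources = [1], total = 1
  t=9: active resources = [1], total = 1
  t=10: active resources = [1], total = 1
  t=11: active resources = [1], total = 1
Peak resource demand = 12

12


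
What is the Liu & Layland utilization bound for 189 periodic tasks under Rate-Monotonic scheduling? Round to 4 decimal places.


Compute 2^(1/189) = 1.0036741787
Subtract 1: 1.0036741787 - 1 = 0.0036741787
Multiply by n: 189 * 0.0036741787 = 0.6944197743
Round to 4 dp: 0.6944

0.6944


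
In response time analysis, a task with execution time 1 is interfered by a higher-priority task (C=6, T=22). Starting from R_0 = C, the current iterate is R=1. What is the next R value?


R_next = C + ceil(R_prev / T_hp) * C_hp
ceil(1 / 22) = ceil(0.0455) = 1
Interference = 1 * 6 = 6
R_next = 1 + 6 = 7

7


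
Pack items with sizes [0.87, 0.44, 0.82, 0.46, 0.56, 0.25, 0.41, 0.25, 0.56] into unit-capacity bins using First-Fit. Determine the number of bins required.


Place items sequentially using First-Fit:
  Item 0.87 -> new Bin 1
  Item 0.44 -> new Bin 2
  Item 0.82 -> new Bin 3
  Item 0.46 -> Bin 2 (now 0.9)
  Item 0.56 -> new Bin 4
  Item 0.25 -> Bin 4 (now 0.81)
  Item 0.41 -> new Bin 5
  Item 0.25 -> Bin 5 (now 0.66)
  Item 0.56 -> new Bin 6
Total bins used = 6

6


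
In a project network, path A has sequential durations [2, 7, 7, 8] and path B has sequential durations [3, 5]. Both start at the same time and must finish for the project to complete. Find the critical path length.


Path A total = 2 + 7 + 7 + 8 = 24
Path B total = 3 + 5 = 8
Critical path = longest path = max(24, 8) = 24

24


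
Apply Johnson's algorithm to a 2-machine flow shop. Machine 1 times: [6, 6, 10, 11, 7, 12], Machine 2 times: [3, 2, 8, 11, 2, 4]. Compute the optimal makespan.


Apply Johnson's rule:
  Group 1 (a <= b): [(4, 11, 11)]
  Group 2 (a > b): [(3, 10, 8), (6, 12, 4), (1, 6, 3), (2, 6, 2), (5, 7, 2)]
Optimal job order: [4, 3, 6, 1, 2, 5]
Schedule:
  Job 4: M1 done at 11, M2 done at 22
  Job 3: M1 done at 21, M2 done at 30
  Job 6: M1 done at 33, M2 done at 37
  Job 1: M1 done at 39, M2 done at 42
  Job 2: M1 done at 45, M2 done at 47
  Job 5: M1 done at 52, M2 done at 54
Makespan = 54

54


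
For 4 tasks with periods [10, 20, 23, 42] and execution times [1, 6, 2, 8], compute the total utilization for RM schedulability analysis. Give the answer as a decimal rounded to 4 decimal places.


Compute individual utilizations (exact fractions):
  Task 1: C/T = 1/10 (approx. 0.1)
  Task 2: C/T = 6/20 = 3/10 (approx. 0.3)
  Task 3: C/T = 2/23 (approx. 0.087)
  Task 4: C/T = 8/42 = 4/21 (approx. 0.1905)
Total utilization U = 1/10 + 3/10 + 2/23 + 4/21 = 1636/2415
Rounded to 4 decimal places: U = 0.6774
RM (Liu & Layland) bound for 4 tasks = 0.756828; compare with U = 1636/2415 (approx. 0.677433)
U <= bound, so schedulable by RM sufficient condition.

0.6774


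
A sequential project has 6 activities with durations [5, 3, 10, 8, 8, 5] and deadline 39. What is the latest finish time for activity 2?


LF(activity 2) = deadline - sum of successor durations
Successors: activities 3 through 6 with durations [10, 8, 8, 5]
Sum of successor durations = 31
LF = 39 - 31 = 8

8


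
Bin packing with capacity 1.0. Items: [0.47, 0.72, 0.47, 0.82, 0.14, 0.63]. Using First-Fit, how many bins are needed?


Place items sequentially using First-Fit:
  Item 0.47 -> new Bin 1
  Item 0.72 -> new Bin 2
  Item 0.47 -> Bin 1 (now 0.94)
  Item 0.82 -> new Bin 3
  Item 0.14 -> Bin 2 (now 0.86)
  Item 0.63 -> new Bin 4
Total bins used = 4

4


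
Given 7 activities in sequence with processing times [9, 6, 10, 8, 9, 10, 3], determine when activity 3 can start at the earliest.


Activity 3 starts after activities 1 through 2 complete.
Predecessor durations: [9, 6]
ES = 9 + 6 = 15

15


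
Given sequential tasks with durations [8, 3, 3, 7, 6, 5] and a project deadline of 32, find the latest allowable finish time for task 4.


LF(activity 4) = deadline - sum of successor durations
Successors: activities 5 through 6 with durations [6, 5]
Sum of successor durations = 11
LF = 32 - 11 = 21

21


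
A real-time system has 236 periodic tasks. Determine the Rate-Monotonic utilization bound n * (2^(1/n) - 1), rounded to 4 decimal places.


Compute 2^(1/236) = 1.0029413817
Subtract 1: 1.0029413817 - 1 = 0.0029413817
Multiply by n: 236 * 0.0029413817 = 0.6941660812
Round to 4 dp: 0.6942

0.6942


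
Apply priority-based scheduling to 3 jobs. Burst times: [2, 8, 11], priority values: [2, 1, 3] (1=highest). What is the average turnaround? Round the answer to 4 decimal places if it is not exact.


Sort by priority (ascending = highest first):
Order: [(1, 8), (2, 2), (3, 11)]
Completion times:
  Priority 1, burst=8, C=8
  Priority 2, burst=2, C=10
  Priority 3, burst=11, C=21
Average turnaround = 39/3 = 13.0

13.0


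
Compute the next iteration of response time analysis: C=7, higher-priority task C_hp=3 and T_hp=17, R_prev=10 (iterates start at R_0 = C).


R_next = C + ceil(R_prev / T_hp) * C_hp
ceil(10 / 17) = ceil(0.5882) = 1
Interference = 1 * 3 = 3
R_next = 7 + 3 = 10
R_next = R_prev, so the iteration has converged (response time = 10).

10


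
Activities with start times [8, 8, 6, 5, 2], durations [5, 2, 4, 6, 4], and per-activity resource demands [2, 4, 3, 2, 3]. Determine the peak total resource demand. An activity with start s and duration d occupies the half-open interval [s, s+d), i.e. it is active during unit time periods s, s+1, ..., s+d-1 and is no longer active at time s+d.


Each activity i is active on [start_i, start_i + duration_i).
Compute total resource usage per time slot:
  t=0: active resources = [], total = 0
  t=1: active resources = [], total = 0
  t=2: active resources = [3], total = 3
  t=3: active resources = [3], total = 3
  t=4: active resources = [3], total = 3
  t=5: active resources = [2, 3], total = 5
  t=6: active resources = [3, 2], total = 5
  t=7: active resources = [3, 2], total = 5
  t=8: active resources = [2, 4, 3, 2], total = 11
  t=9: active resources = [2, 4, 3, 2], total = 11
  t=10: active resources = [2, 2], total = 4
  t=11: active resources = [2], total = 2
  t=12: active resources = [2], total = 2
Peak resource demand = 11

11


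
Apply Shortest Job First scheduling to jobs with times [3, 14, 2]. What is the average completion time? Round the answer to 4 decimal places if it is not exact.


SJF order (ascending): [2, 3, 14]
Completion times:
  Job 1: burst=2, C=2
  Job 2: burst=3, C=5
  Job 3: burst=14, C=19
Average completion = 26/3 = 8.6667

8.6667


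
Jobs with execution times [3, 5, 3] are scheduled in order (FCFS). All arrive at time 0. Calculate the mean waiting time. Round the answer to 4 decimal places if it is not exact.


FCFS order (as given): [3, 5, 3]
Waiting times:
  Job 1: wait = 0
  Job 2: wait = 3
  Job 3: wait = 8
Sum of waiting times = 11
Average waiting time = 11/3 = 3.6667

3.6667


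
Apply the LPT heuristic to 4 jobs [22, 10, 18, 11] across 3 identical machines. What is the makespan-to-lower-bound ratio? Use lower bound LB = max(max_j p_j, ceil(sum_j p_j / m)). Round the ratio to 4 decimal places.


LPT order: [22, 18, 11, 10]
Machine loads after assignment: [22, 18, 21]
LPT makespan = 22
Lower bound = max(max_job, ceil(total/3)) = max(22, 21) = 22
Ratio = 22 / 22 = 1.0

1.0


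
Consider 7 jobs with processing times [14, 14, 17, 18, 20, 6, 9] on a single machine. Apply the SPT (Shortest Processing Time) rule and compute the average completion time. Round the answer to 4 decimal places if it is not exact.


Sort jobs by processing time (SPT order): [6, 9, 14, 14, 17, 18, 20]
Compute completion times sequentially:
  Job 1: processing = 6, completes at 6
  Job 2: processing = 9, completes at 15
  Job 3: processing = 14, completes at 29
  Job 4: processing = 14, completes at 43
  Job 5: processing = 17, completes at 60
  Job 6: processing = 18, completes at 78
  Job 7: processing = 20, completes at 98
Sum of completion times = 329
Average completion time = 329/7 = 47.0

47.0


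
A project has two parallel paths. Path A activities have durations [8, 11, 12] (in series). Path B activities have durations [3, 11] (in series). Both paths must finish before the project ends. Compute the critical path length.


Path A total = 8 + 11 + 12 = 31
Path B total = 3 + 11 = 14
Critical path = longest path = max(31, 14) = 31

31


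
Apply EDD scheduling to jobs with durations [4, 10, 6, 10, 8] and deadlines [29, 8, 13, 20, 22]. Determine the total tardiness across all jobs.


Sort by due date (EDD order): [(10, 8), (6, 13), (10, 20), (8, 22), (4, 29)]
Compute completion times and tardiness:
  Job 1: p=10, d=8, C=10, tardiness=max(0,10-8)=2
  Job 2: p=6, d=13, C=16, tardiness=max(0,16-13)=3
  Job 3: p=10, d=20, C=26, tardiness=max(0,26-20)=6
  Job 4: p=8, d=22, C=34, tardiness=max(0,34-22)=12
  Job 5: p=4, d=29, C=38, tardiness=max(0,38-29)=9
Total tardiness = 32

32


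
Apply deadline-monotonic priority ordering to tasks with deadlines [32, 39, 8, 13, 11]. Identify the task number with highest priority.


Sort tasks by relative deadline (ascending):
  Task 3: deadline = 8
  Task 5: deadline = 11
  Task 4: deadline = 13
  Task 1: deadline = 32
  Task 2: deadline = 39
Priority order (highest first): [3, 5, 4, 1, 2]
Highest priority task = 3

3


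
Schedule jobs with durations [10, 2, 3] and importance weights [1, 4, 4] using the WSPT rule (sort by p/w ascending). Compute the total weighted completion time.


Compute p/w ratios and sort ascending (WSPT): [(2, 4), (3, 4), (10, 1)]
Compute weighted completion times:
  Job (p=2,w=4): C=2, w*C=4*2=8
  Job (p=3,w=4): C=5, w*C=4*5=20
  Job (p=10,w=1): C=15, w*C=1*15=15
Total weighted completion time = 43

43


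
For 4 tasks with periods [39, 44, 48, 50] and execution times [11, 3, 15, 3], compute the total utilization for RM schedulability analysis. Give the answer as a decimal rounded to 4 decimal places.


Compute individual utilizations (exact fractions):
  Task 1: C/T = 11/39 (approx. 0.2821)
  Task 2: C/T = 3/44 (approx. 0.0682)
  Task 3: C/T = 15/48 = 5/16 (approx. 0.3125)
  Task 4: C/T = 3/50 (approx. 0.06)
Total utilization U = 11/39 + 3/44 + 5/16 + 3/50 = 124021/171600
Rounded to 4 decimal places: U = 0.7227
RM (Liu & Layland) bound for 4 tasks = 0.756828; compare with U = 124021/171600 (approx. 0.722733)
U <= bound, so schedulable by RM sufficient condition.

0.7227


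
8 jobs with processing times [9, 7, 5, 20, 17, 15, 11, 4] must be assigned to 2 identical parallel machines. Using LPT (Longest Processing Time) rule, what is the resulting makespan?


Sort jobs in decreasing order (LPT): [20, 17, 15, 11, 9, 7, 5, 4]
Assign each job to the least loaded machine:
  Machine 1: jobs [20, 11, 9, 4], load = 44
  Machine 2: jobs [17, 15, 7, 5], load = 44
Makespan = max load = 44

44


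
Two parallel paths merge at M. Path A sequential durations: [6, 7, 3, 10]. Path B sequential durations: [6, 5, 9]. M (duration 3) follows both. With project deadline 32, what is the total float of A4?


Forward pass: ES(A4) = sum of predecessors on chain A = 16
EF = ES + duration = 16 + 10 = 26
Backward pass: LF(M) = deadline = 32; LS(M) = 32 - 3 = 29
LF(A4) = LS(M) - sum(successors on chain A) = 29 - 0 = 29
LS = LF - duration = 29 - 10 = 19
Total float = LS - ES = 19 - 16 = 3

3


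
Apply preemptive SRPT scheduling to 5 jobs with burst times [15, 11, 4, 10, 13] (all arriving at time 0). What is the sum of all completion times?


Since all jobs arrive at t=0, SRPT equals SPT ordering.
SPT order: [4, 10, 11, 13, 15]
Completion times:
  Job 1: p=4, C=4
  Job 2: p=10, C=14
  Job 3: p=11, C=25
  Job 4: p=13, C=38
  Job 5: p=15, C=53
Total completion time = 4 + 14 + 25 + 38 + 53 = 134

134


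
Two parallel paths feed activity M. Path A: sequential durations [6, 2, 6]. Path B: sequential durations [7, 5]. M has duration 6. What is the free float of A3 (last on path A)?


ES(A3) = sum of predecessors on chain A = 8
EF(A3) = ES + duration = 8 + 6 = 14
Successor of A3 is M. ES(M) = max(sum(A), sum(B)) = max(14, 12) = 14
Free float = ES(successor) - EF(current) = 14 - 14 = 0

0


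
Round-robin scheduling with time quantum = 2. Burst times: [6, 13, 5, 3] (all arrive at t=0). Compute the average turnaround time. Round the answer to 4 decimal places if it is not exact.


Time quantum = 2
Execution trace:
  J1 runs 2 units, time = 2
  J2 runs 2 units, time = 4
  J3 runs 2 units, time = 6
  J4 runs 2 units, time = 8
  J1 runs 2 units, time = 10
  J2 runs 2 units, time = 12
  J3 runs 2 units, time = 14
  J4 runs 1 units, time = 15
  J1 runs 2 units, time = 17
  J2 runs 2 units, time = 19
  J3 runs 1 units, time = 20
  J2 runs 2 units, time = 22
  J2 runs 2 units, time = 24
  J2 runs 2 units, time = 26
  J2 runs 1 units, time = 27
Finish times: [17, 27, 20, 15]
Average turnaround = 79/4 = 19.75

19.75


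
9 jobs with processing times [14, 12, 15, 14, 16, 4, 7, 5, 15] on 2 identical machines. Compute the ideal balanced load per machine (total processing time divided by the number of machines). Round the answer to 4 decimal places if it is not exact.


Total processing time = 14 + 12 + 15 + 14 + 16 + 4 + 7 + 5 + 15 = 102
Number of machines = 2
Ideal balanced load = 102 / 2 = 51.0

51.0


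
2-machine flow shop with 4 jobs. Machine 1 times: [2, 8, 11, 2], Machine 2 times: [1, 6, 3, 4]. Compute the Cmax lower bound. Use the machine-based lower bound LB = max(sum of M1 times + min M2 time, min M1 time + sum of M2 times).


LB1 = sum(M1 times) + min(M2 times) = 23 + 1 = 24
LB2 = min(M1 times) + sum(M2 times) = 2 + 14 = 16
Lower bound = max(LB1, LB2) = max(24, 16) = 24

24


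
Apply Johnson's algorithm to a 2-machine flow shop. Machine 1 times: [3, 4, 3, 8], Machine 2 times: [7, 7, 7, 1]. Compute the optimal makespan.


Apply Johnson's rule:
  Group 1 (a <= b): [(1, 3, 7), (3, 3, 7), (2, 4, 7)]
  Group 2 (a > b): [(4, 8, 1)]
Optimal job order: [1, 3, 2, 4]
Schedule:
  Job 1: M1 done at 3, M2 done at 10
  Job 3: M1 done at 6, M2 done at 17
  Job 2: M1 done at 10, M2 done at 24
  Job 4: M1 done at 18, M2 done at 25
Makespan = 25

25


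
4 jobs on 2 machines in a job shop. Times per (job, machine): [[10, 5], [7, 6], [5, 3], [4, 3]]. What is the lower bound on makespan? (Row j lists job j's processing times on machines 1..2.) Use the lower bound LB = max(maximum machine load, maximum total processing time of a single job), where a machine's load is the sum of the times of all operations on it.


Machine loads:
  Machine 1: 10 + 7 + 5 + 4 = 26
  Machine 2: 5 + 6 + 3 + 3 = 17
Max machine load = 26
Job totals:
  Job 1: 15
  Job 2: 13
  Job 3: 8
  Job 4: 7
Max job total = 15
Lower bound = max(26, 15) = 26

26


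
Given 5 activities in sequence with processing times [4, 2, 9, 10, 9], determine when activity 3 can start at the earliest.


Activity 3 starts after activities 1 through 2 complete.
Predecessor durations: [4, 2]
ES = 4 + 2 = 6

6


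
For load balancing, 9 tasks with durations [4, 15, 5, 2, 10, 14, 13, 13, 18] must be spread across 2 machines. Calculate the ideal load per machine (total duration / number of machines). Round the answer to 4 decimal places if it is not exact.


Total processing time = 4 + 15 + 5 + 2 + 10 + 14 + 13 + 13 + 18 = 94
Number of machines = 2
Ideal balanced load = 94 / 2 = 47.0

47.0


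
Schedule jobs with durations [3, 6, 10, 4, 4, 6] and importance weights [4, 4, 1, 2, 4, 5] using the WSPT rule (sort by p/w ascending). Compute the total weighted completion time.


Compute p/w ratios and sort ascending (WSPT): [(3, 4), (4, 4), (6, 5), (6, 4), (4, 2), (10, 1)]
Compute weighted completion times:
  Job (p=3,w=4): C=3, w*C=4*3=12
  Job (p=4,w=4): C=7, w*C=4*7=28
  Job (p=6,w=5): C=13, w*C=5*13=65
  Job (p=6,w=4): C=19, w*C=4*19=76
  Job (p=4,w=2): C=23, w*C=2*23=46
  Job (p=10,w=1): C=33, w*C=1*33=33
Total weighted completion time = 260

260


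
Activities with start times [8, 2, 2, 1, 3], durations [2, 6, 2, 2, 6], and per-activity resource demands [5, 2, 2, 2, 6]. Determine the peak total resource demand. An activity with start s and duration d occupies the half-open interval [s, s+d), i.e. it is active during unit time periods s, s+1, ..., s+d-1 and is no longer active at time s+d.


Each activity i is active on [start_i, start_i + duration_i).
Compute total resource usage per time slot:
  t=0: active resources = [], total = 0
  t=1: active resources = [2], total = 2
  t=2: active resources = [2, 2, 2], total = 6
  t=3: active resources = [2, 2, 6], total = 10
  t=4: active resources = [2, 6], total = 8
  t=5: active resources = [2, 6], total = 8
  t=6: active resources = [2, 6], total = 8
  t=7: active resources = [2, 6], total = 8
  t=8: active resources = [5, 6], total = 11
  t=9: active resources = [5], total = 5
Peak resource demand = 11

11


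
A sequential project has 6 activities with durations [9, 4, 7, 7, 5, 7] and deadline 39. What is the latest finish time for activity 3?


LF(activity 3) = deadline - sum of successor durations
Successors: activities 4 through 6 with durations [7, 5, 7]
Sum of successor durations = 19
LF = 39 - 19 = 20

20


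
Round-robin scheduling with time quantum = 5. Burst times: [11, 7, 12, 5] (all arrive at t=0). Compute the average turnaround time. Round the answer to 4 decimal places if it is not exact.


Time quantum = 5
Execution trace:
  J1 runs 5 units, time = 5
  J2 runs 5 units, time = 10
  J3 runs 5 units, time = 15
  J4 runs 5 units, time = 20
  J1 runs 5 units, time = 25
  J2 runs 2 units, time = 27
  J3 runs 5 units, time = 32
  J1 runs 1 units, time = 33
  J3 runs 2 units, time = 35
Finish times: [33, 27, 35, 20]
Average turnaround = 115/4 = 28.75

28.75


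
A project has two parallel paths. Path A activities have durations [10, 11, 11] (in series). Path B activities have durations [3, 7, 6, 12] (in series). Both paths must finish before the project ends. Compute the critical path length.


Path A total = 10 + 11 + 11 = 32
Path B total = 3 + 7 + 6 + 12 = 28
Critical path = longest path = max(32, 28) = 32

32


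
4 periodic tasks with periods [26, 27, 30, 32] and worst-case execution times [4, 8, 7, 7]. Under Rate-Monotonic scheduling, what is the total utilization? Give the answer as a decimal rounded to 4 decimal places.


Compute individual utilizations (exact fractions):
  Task 1: C/T = 4/26 = 2/13 (approx. 0.1538)
  Task 2: C/T = 8/27 (approx. 0.2963)
  Task 3: C/T = 7/30 (approx. 0.2333)
  Task 4: C/T = 7/32 (approx. 0.2188)
Total utilization U = 2/13 + 8/27 + 7/30 + 7/32 = 50669/56160
Rounded to 4 decimal places: U = 0.9022
RM (Liu & Layland) bound for 4 tasks = 0.756828; compare with U = 50669/56160 (approx. 0.902226)
bound < U <= 1, so the RM sufficient condition is not met (inconclusive; an exact test such as response-time analysis is needed).

0.9022


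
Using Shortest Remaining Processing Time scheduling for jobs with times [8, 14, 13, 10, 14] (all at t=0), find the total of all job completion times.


Since all jobs arrive at t=0, SRPT equals SPT ordering.
SPT order: [8, 10, 13, 14, 14]
Completion times:
  Job 1: p=8, C=8
  Job 2: p=10, C=18
  Job 3: p=13, C=31
  Job 4: p=14, C=45
  Job 5: p=14, C=59
Total completion time = 8 + 18 + 31 + 45 + 59 = 161

161


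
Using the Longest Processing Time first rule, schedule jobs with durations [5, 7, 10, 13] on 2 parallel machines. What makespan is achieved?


Sort jobs in decreasing order (LPT): [13, 10, 7, 5]
Assign each job to the least loaded machine:
  Machine 1: jobs [13, 5], load = 18
  Machine 2: jobs [10, 7], load = 17
Makespan = max load = 18

18


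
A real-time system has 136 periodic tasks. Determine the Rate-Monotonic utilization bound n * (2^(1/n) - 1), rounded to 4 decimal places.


Compute 2^(1/136) = 1.0051096806
Subtract 1: 1.0051096806 - 1 = 0.0051096806
Multiply by n: 136 * 0.0051096806 = 0.6949165616
Round to 4 dp: 0.6949

0.6949


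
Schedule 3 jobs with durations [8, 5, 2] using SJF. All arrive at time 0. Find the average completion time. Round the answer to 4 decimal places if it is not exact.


SJF order (ascending): [2, 5, 8]
Completion times:
  Job 1: burst=2, C=2
  Job 2: burst=5, C=7
  Job 3: burst=8, C=15
Average completion = 24/3 = 8.0

8.0


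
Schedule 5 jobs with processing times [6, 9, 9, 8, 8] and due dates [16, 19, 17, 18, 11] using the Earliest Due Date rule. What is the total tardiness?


Sort by due date (EDD order): [(8, 11), (6, 16), (9, 17), (8, 18), (9, 19)]
Compute completion times and tardiness:
  Job 1: p=8, d=11, C=8, tardiness=max(0,8-11)=0
  Job 2: p=6, d=16, C=14, tardiness=max(0,14-16)=0
  Job 3: p=9, d=17, C=23, tardiness=max(0,23-17)=6
  Job 4: p=8, d=18, C=31, tardiness=max(0,31-18)=13
  Job 5: p=9, d=19, C=40, tardiness=max(0,40-19)=21
Total tardiness = 40

40


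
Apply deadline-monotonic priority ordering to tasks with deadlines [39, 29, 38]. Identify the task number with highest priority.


Sort tasks by relative deadline (ascending):
  Task 2: deadline = 29
  Task 3: deadline = 38
  Task 1: deadline = 39
Priority order (highest first): [2, 3, 1]
Highest priority task = 2

2


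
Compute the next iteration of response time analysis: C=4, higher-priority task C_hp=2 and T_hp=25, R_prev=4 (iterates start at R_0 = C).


R_next = C + ceil(R_prev / T_hp) * C_hp
ceil(4 / 25) = ceil(0.16) = 1
Interference = 1 * 2 = 2
R_next = 4 + 2 = 6

6


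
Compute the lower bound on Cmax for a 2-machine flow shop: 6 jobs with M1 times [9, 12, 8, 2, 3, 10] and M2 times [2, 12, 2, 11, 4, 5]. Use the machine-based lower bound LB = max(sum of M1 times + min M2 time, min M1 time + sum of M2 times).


LB1 = sum(M1 times) + min(M2 times) = 44 + 2 = 46
LB2 = min(M1 times) + sum(M2 times) = 2 + 36 = 38
Lower bound = max(LB1, LB2) = max(46, 38) = 46

46


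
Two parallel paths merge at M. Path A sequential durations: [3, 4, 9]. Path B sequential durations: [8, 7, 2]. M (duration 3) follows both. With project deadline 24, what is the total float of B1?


Forward pass: ES(B1) = sum of predecessors on chain B = 0
EF = ES + duration = 0 + 8 = 8
Backward pass: LF(M) = deadline = 24; LS(M) = 24 - 3 = 21
LF(B1) = LS(M) - sum(successors on chain B) = 21 - 9 = 12
LS = LF - duration = 12 - 8 = 4
Total float = LS - ES = 4 - 0 = 4

4


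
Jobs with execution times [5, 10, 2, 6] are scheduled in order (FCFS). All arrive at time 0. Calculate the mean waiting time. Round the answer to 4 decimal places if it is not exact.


FCFS order (as given): [5, 10, 2, 6]
Waiting times:
  Job 1: wait = 0
  Job 2: wait = 5
  Job 3: wait = 15
  Job 4: wait = 17
Sum of waiting times = 37
Average waiting time = 37/4 = 9.25

9.25


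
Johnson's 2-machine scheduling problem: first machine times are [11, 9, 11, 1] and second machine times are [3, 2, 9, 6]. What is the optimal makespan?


Apply Johnson's rule:
  Group 1 (a <= b): [(4, 1, 6)]
  Group 2 (a > b): [(3, 11, 9), (1, 11, 3), (2, 9, 2)]
Optimal job order: [4, 3, 1, 2]
Schedule:
  Job 4: M1 done at 1, M2 done at 7
  Job 3: M1 done at 12, M2 done at 21
  Job 1: M1 done at 23, M2 done at 26
  Job 2: M1 done at 32, M2 done at 34
Makespan = 34

34


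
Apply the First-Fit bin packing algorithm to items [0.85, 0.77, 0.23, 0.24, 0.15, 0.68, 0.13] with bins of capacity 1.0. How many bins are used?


Place items sequentially using First-Fit:
  Item 0.85 -> new Bin 1
  Item 0.77 -> new Bin 2
  Item 0.23 -> Bin 2 (now 1.0)
  Item 0.24 -> new Bin 3
  Item 0.15 -> Bin 1 (now 1.0)
  Item 0.68 -> Bin 3 (now 0.92)
  Item 0.13 -> new Bin 4
Total bins used = 4

4


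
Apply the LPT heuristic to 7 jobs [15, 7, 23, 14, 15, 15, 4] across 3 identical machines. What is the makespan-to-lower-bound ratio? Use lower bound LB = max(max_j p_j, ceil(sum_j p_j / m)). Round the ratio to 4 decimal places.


LPT order: [23, 15, 15, 15, 14, 7, 4]
Machine loads after assignment: [30, 30, 33]
LPT makespan = 33
Lower bound = max(max_job, ceil(total/3)) = max(23, 31) = 31
Ratio = 33 / 31 = 1.0645

1.0645


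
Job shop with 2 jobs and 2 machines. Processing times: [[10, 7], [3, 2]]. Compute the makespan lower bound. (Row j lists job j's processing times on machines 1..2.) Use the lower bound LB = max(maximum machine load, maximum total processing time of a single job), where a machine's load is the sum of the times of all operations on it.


Machine loads:
  Machine 1: 10 + 3 = 13
  Machine 2: 7 + 2 = 9
Max machine load = 13
Job totals:
  Job 1: 17
  Job 2: 5
Max job total = 17
Lower bound = max(13, 17) = 17

17


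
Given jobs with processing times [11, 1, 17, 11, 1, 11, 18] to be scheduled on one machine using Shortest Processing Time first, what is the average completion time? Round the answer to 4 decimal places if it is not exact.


Sort jobs by processing time (SPT order): [1, 1, 11, 11, 11, 17, 18]
Compute completion times sequentially:
  Job 1: processing = 1, completes at 1
  Job 2: processing = 1, completes at 2
  Job 3: processing = 11, completes at 13
  Job 4: processing = 11, completes at 24
  Job 5: processing = 11, completes at 35
  Job 6: processing = 17, completes at 52
  Job 7: processing = 18, completes at 70
Sum of completion times = 197
Average completion time = 197/7 = 28.1429

28.1429


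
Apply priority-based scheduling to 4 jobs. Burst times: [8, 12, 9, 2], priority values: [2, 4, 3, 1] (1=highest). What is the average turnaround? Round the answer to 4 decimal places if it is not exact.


Sort by priority (ascending = highest first):
Order: [(1, 2), (2, 8), (3, 9), (4, 12)]
Completion times:
  Priority 1, burst=2, C=2
  Priority 2, burst=8, C=10
  Priority 3, burst=9, C=19
  Priority 4, burst=12, C=31
Average turnaround = 62/4 = 15.5

15.5


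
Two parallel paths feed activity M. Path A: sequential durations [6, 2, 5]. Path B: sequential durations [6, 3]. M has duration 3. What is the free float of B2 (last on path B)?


ES(B2) = sum of predecessors on chain B = 6
EF(B2) = ES + duration = 6 + 3 = 9
Successor of B2 is M. ES(M) = max(sum(A), sum(B)) = max(13, 9) = 13
Free float = ES(successor) - EF(current) = 13 - 9 = 4

4


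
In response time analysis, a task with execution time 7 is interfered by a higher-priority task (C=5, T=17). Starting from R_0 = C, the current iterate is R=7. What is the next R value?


R_next = C + ceil(R_prev / T_hp) * C_hp
ceil(7 / 17) = ceil(0.4118) = 1
Interference = 1 * 5 = 5
R_next = 7 + 5 = 12

12


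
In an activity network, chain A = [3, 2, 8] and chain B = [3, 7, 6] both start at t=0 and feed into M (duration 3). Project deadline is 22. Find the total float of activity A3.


Forward pass: ES(A3) = sum of predecessors on chain A = 5
EF = ES + duration = 5 + 8 = 13
Backward pass: LF(M) = deadline = 22; LS(M) = 22 - 3 = 19
LF(A3) = LS(M) - sum(successors on chain A) = 19 - 0 = 19
LS = LF - duration = 19 - 8 = 11
Total float = LS - ES = 11 - 5 = 6

6


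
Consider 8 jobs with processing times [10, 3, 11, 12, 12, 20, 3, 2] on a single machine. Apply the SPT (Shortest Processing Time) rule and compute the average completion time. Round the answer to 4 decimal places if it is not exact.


Sort jobs by processing time (SPT order): [2, 3, 3, 10, 11, 12, 12, 20]
Compute completion times sequentially:
  Job 1: processing = 2, completes at 2
  Job 2: processing = 3, completes at 5
  Job 3: processing = 3, completes at 8
  Job 4: processing = 10, completes at 18
  Job 5: processing = 11, completes at 29
  Job 6: processing = 12, completes at 41
  Job 7: processing = 12, completes at 53
  Job 8: processing = 20, completes at 73
Sum of completion times = 229
Average completion time = 229/8 = 28.625

28.625
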